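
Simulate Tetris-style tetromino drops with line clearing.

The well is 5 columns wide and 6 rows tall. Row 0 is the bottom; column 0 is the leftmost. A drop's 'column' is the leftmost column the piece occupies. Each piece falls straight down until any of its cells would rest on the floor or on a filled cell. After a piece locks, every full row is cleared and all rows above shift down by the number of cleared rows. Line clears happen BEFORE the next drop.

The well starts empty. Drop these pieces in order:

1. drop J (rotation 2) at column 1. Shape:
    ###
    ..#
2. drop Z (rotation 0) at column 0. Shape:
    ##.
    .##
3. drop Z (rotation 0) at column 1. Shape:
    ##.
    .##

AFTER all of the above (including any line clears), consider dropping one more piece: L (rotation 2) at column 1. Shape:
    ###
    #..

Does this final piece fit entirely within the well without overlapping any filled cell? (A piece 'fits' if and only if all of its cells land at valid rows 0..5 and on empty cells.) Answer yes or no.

Drop 1: J rot2 at col 1 lands with bottom-row=0; cleared 0 line(s) (total 0); column heights now [0 2 2 2 0], max=2
Drop 2: Z rot0 at col 0 lands with bottom-row=2; cleared 0 line(s) (total 0); column heights now [4 4 3 2 0], max=4
Drop 3: Z rot0 at col 1 lands with bottom-row=3; cleared 0 line(s) (total 0); column heights now [4 5 5 4 0], max=5
Test piece L rot2 at col 1 (width 3): heights before test = [4 5 5 4 0]; fits = False

Answer: no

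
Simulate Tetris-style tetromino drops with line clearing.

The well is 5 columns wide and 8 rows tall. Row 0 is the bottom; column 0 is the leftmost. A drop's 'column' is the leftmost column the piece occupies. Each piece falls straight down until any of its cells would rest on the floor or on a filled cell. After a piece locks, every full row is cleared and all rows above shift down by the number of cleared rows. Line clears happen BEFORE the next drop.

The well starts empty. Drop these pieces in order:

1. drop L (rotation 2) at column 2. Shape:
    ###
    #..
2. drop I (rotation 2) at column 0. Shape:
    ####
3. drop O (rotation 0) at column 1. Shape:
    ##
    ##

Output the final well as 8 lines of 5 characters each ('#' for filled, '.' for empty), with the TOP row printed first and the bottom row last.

Drop 1: L rot2 at col 2 lands with bottom-row=0; cleared 0 line(s) (total 0); column heights now [0 0 2 2 2], max=2
Drop 2: I rot2 at col 0 lands with bottom-row=2; cleared 0 line(s) (total 0); column heights now [3 3 3 3 2], max=3
Drop 3: O rot0 at col 1 lands with bottom-row=3; cleared 0 line(s) (total 0); column heights now [3 5 5 3 2], max=5

Answer: .....
.....
.....
.##..
.##..
####.
..###
..#..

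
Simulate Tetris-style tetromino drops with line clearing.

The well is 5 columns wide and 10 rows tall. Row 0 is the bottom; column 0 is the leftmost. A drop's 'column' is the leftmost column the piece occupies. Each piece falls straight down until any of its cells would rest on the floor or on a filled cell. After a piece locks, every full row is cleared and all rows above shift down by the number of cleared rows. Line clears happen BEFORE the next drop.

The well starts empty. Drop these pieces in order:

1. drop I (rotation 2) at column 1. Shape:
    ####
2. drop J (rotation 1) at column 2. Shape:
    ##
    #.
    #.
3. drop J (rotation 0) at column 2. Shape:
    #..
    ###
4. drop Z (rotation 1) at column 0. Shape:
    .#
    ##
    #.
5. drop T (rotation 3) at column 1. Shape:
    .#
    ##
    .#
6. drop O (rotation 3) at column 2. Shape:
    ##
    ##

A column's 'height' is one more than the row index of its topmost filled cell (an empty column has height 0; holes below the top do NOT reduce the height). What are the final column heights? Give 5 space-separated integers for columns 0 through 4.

Answer: 1 7 10 10 4

Derivation:
Drop 1: I rot2 at col 1 lands with bottom-row=0; cleared 0 line(s) (total 0); column heights now [0 1 1 1 1], max=1
Drop 2: J rot1 at col 2 lands with bottom-row=1; cleared 0 line(s) (total 0); column heights now [0 1 4 4 1], max=4
Drop 3: J rot0 at col 2 lands with bottom-row=4; cleared 0 line(s) (total 0); column heights now [0 1 6 5 5], max=6
Drop 4: Z rot1 at col 0 lands with bottom-row=0; cleared 1 line(s) (total 1); column heights now [1 2 5 4 4], max=5
Drop 5: T rot3 at col 1 lands with bottom-row=5; cleared 0 line(s) (total 1); column heights now [1 7 8 4 4], max=8
Drop 6: O rot3 at col 2 lands with bottom-row=8; cleared 0 line(s) (total 1); column heights now [1 7 10 10 4], max=10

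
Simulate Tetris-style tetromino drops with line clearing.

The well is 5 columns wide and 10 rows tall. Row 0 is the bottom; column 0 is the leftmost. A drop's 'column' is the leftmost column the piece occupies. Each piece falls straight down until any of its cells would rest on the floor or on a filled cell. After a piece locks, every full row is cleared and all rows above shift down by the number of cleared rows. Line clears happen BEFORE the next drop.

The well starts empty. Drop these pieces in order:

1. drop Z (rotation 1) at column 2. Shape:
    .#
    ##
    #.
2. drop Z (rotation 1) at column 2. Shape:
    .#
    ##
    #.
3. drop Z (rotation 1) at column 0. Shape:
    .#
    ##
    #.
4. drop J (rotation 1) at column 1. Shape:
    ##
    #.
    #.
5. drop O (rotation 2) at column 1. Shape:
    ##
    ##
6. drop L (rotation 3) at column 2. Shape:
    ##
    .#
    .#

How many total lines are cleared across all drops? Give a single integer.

Drop 1: Z rot1 at col 2 lands with bottom-row=0; cleared 0 line(s) (total 0); column heights now [0 0 2 3 0], max=3
Drop 2: Z rot1 at col 2 lands with bottom-row=2; cleared 0 line(s) (total 0); column heights now [0 0 4 5 0], max=5
Drop 3: Z rot1 at col 0 lands with bottom-row=0; cleared 0 line(s) (total 0); column heights now [2 3 4 5 0], max=5
Drop 4: J rot1 at col 1 lands with bottom-row=3; cleared 0 line(s) (total 0); column heights now [2 6 6 5 0], max=6
Drop 5: O rot2 at col 1 lands with bottom-row=6; cleared 0 line(s) (total 0); column heights now [2 8 8 5 0], max=8
Drop 6: L rot3 at col 2 lands with bottom-row=6; cleared 0 line(s) (total 0); column heights now [2 8 9 9 0], max=9

Answer: 0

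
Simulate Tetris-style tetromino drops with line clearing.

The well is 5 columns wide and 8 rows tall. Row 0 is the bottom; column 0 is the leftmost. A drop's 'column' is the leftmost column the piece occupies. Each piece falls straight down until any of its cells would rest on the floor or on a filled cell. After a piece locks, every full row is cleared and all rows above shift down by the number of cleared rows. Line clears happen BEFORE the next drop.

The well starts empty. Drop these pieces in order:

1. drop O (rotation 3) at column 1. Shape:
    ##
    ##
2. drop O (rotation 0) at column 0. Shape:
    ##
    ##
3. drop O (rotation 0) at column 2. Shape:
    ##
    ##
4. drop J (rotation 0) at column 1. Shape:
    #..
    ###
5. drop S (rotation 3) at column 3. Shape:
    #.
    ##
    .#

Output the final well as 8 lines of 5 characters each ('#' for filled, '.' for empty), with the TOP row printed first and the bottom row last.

Drop 1: O rot3 at col 1 lands with bottom-row=0; cleared 0 line(s) (total 0); column heights now [0 2 2 0 0], max=2
Drop 2: O rot0 at col 0 lands with bottom-row=2; cleared 0 line(s) (total 0); column heights now [4 4 2 0 0], max=4
Drop 3: O rot0 at col 2 lands with bottom-row=2; cleared 0 line(s) (total 0); column heights now [4 4 4 4 0], max=4
Drop 4: J rot0 at col 1 lands with bottom-row=4; cleared 0 line(s) (total 0); column heights now [4 6 5 5 0], max=6
Drop 5: S rot3 at col 3 lands with bottom-row=4; cleared 0 line(s) (total 0); column heights now [4 6 5 7 6], max=7

Answer: .....
...#.
.#.##
.####
####.
####.
.##..
.##..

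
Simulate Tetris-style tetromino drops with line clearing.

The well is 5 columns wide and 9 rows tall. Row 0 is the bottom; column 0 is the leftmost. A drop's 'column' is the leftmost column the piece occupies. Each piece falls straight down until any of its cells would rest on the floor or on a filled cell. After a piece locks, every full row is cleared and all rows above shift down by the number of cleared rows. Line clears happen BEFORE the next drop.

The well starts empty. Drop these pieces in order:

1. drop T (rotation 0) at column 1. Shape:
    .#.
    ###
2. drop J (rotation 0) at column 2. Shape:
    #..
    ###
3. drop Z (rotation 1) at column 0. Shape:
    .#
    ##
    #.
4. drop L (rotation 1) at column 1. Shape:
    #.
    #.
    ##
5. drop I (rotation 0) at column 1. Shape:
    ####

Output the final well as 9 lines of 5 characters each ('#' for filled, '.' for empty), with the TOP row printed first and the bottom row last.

Answer: .....
.####
.#...
.#...
.##..
..#..
.####
###..
####.

Derivation:
Drop 1: T rot0 at col 1 lands with bottom-row=0; cleared 0 line(s) (total 0); column heights now [0 1 2 1 0], max=2
Drop 2: J rot0 at col 2 lands with bottom-row=2; cleared 0 line(s) (total 0); column heights now [0 1 4 3 3], max=4
Drop 3: Z rot1 at col 0 lands with bottom-row=0; cleared 0 line(s) (total 0); column heights now [2 3 4 3 3], max=4
Drop 4: L rot1 at col 1 lands with bottom-row=4; cleared 0 line(s) (total 0); column heights now [2 7 5 3 3], max=7
Drop 5: I rot0 at col 1 lands with bottom-row=7; cleared 0 line(s) (total 0); column heights now [2 8 8 8 8], max=8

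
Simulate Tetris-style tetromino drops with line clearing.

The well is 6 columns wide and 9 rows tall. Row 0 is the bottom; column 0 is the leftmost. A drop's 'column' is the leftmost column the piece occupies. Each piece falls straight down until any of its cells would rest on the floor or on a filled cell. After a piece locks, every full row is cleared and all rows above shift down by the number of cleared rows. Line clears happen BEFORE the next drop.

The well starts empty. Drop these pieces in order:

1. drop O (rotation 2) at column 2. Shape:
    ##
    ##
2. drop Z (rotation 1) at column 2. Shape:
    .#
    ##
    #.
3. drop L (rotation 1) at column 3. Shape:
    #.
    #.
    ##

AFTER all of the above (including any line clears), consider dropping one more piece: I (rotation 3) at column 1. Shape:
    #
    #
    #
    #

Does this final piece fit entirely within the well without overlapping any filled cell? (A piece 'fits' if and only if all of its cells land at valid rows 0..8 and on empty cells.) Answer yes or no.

Drop 1: O rot2 at col 2 lands with bottom-row=0; cleared 0 line(s) (total 0); column heights now [0 0 2 2 0 0], max=2
Drop 2: Z rot1 at col 2 lands with bottom-row=2; cleared 0 line(s) (total 0); column heights now [0 0 4 5 0 0], max=5
Drop 3: L rot1 at col 3 lands with bottom-row=5; cleared 0 line(s) (total 0); column heights now [0 0 4 8 6 0], max=8
Test piece I rot3 at col 1 (width 1): heights before test = [0 0 4 8 6 0]; fits = True

Answer: yes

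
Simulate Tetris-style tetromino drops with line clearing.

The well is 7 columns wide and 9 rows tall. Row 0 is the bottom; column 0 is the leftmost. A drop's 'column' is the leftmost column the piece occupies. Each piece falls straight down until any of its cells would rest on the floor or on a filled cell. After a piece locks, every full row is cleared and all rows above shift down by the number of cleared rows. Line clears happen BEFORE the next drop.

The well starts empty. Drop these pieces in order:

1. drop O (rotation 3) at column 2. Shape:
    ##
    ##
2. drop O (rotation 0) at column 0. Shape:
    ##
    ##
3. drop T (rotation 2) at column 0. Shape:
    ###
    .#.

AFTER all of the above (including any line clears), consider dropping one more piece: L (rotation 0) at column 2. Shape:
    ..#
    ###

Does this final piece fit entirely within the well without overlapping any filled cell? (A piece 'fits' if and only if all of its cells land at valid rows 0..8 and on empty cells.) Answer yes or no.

Answer: yes

Derivation:
Drop 1: O rot3 at col 2 lands with bottom-row=0; cleared 0 line(s) (total 0); column heights now [0 0 2 2 0 0 0], max=2
Drop 2: O rot0 at col 0 lands with bottom-row=0; cleared 0 line(s) (total 0); column heights now [2 2 2 2 0 0 0], max=2
Drop 3: T rot2 at col 0 lands with bottom-row=2; cleared 0 line(s) (total 0); column heights now [4 4 4 2 0 0 0], max=4
Test piece L rot0 at col 2 (width 3): heights before test = [4 4 4 2 0 0 0]; fits = True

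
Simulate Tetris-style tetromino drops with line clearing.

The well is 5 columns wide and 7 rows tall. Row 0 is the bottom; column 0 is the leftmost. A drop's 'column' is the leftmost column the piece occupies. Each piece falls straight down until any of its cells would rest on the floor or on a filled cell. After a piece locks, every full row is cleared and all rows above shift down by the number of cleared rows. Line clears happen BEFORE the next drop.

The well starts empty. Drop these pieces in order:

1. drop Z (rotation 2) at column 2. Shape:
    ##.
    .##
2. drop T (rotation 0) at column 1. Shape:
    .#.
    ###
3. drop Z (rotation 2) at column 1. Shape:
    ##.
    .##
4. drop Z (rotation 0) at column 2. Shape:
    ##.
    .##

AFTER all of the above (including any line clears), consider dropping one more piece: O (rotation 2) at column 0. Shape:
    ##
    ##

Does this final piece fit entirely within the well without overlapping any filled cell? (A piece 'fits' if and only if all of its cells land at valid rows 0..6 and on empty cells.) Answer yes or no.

Drop 1: Z rot2 at col 2 lands with bottom-row=0; cleared 0 line(s) (total 0); column heights now [0 0 2 2 1], max=2
Drop 2: T rot0 at col 1 lands with bottom-row=2; cleared 0 line(s) (total 0); column heights now [0 3 4 3 1], max=4
Drop 3: Z rot2 at col 1 lands with bottom-row=4; cleared 0 line(s) (total 0); column heights now [0 6 6 5 1], max=6
Drop 4: Z rot0 at col 2 lands with bottom-row=5; cleared 0 line(s) (total 0); column heights now [0 6 7 7 6], max=7
Test piece O rot2 at col 0 (width 2): heights before test = [0 6 7 7 6]; fits = False

Answer: no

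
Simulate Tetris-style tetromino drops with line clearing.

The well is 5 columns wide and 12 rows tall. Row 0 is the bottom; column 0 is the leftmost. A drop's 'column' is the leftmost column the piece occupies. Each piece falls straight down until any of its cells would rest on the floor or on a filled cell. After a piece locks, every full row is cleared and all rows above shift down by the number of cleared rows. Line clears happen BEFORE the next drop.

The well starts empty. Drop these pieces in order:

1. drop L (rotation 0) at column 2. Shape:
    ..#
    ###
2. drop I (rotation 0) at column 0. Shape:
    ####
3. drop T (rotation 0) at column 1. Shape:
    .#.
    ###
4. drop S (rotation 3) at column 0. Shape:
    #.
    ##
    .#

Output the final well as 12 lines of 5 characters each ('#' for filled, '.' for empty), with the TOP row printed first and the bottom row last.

Drop 1: L rot0 at col 2 lands with bottom-row=0; cleared 0 line(s) (total 0); column heights now [0 0 1 1 2], max=2
Drop 2: I rot0 at col 0 lands with bottom-row=1; cleared 1 line(s) (total 1); column heights now [0 0 1 1 1], max=1
Drop 3: T rot0 at col 1 lands with bottom-row=1; cleared 0 line(s) (total 1); column heights now [0 2 3 2 1], max=3
Drop 4: S rot3 at col 0 lands with bottom-row=2; cleared 0 line(s) (total 1); column heights now [5 4 3 2 1], max=5

Answer: .....
.....
.....
.....
.....
.....
.....
#....
##...
.##..
.###.
..###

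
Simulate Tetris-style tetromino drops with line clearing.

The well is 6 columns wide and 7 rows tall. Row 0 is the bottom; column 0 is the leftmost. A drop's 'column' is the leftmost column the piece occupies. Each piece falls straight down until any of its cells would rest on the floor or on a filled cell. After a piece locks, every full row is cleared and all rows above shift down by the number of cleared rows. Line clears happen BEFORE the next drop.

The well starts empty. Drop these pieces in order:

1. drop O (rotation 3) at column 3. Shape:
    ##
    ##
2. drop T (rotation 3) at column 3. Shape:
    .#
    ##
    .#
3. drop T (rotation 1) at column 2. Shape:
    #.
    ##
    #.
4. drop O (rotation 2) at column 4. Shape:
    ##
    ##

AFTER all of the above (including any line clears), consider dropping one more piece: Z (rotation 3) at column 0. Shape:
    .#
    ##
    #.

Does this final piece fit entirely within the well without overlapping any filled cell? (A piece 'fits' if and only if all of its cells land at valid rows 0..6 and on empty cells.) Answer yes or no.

Drop 1: O rot3 at col 3 lands with bottom-row=0; cleared 0 line(s) (total 0); column heights now [0 0 0 2 2 0], max=2
Drop 2: T rot3 at col 3 lands with bottom-row=2; cleared 0 line(s) (total 0); column heights now [0 0 0 4 5 0], max=5
Drop 3: T rot1 at col 2 lands with bottom-row=3; cleared 0 line(s) (total 0); column heights now [0 0 6 5 5 0], max=6
Drop 4: O rot2 at col 4 lands with bottom-row=5; cleared 0 line(s) (total 0); column heights now [0 0 6 5 7 7], max=7
Test piece Z rot3 at col 0 (width 2): heights before test = [0 0 6 5 7 7]; fits = True

Answer: yes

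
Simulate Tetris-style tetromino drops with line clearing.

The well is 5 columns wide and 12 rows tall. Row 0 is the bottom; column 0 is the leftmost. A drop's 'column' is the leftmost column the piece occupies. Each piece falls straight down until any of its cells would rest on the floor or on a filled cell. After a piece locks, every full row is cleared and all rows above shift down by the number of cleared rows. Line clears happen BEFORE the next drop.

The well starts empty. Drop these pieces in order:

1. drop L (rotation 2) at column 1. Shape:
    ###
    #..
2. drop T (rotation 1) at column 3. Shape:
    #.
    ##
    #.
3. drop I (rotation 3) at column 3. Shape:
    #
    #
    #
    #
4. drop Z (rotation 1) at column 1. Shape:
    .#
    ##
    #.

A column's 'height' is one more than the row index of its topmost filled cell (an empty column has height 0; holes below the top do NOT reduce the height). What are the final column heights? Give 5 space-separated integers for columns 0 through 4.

Answer: 0 4 5 9 4

Derivation:
Drop 1: L rot2 at col 1 lands with bottom-row=0; cleared 0 line(s) (total 0); column heights now [0 2 2 2 0], max=2
Drop 2: T rot1 at col 3 lands with bottom-row=2; cleared 0 line(s) (total 0); column heights now [0 2 2 5 4], max=5
Drop 3: I rot3 at col 3 lands with bottom-row=5; cleared 0 line(s) (total 0); column heights now [0 2 2 9 4], max=9
Drop 4: Z rot1 at col 1 lands with bottom-row=2; cleared 0 line(s) (total 0); column heights now [0 4 5 9 4], max=9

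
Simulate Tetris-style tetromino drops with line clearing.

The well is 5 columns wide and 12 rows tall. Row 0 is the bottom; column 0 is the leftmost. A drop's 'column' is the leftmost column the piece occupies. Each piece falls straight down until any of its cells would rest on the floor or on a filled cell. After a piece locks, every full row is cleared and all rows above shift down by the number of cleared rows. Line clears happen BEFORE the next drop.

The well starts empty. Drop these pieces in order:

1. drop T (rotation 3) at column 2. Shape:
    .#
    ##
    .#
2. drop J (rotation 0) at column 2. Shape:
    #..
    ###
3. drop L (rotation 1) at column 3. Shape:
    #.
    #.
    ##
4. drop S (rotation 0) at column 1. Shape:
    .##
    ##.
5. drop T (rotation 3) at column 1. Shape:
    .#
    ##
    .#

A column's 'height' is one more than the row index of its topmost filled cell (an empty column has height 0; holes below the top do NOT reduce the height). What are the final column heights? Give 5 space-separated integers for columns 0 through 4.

Answer: 0 10 11 8 5

Derivation:
Drop 1: T rot3 at col 2 lands with bottom-row=0; cleared 0 line(s) (total 0); column heights now [0 0 2 3 0], max=3
Drop 2: J rot0 at col 2 lands with bottom-row=3; cleared 0 line(s) (total 0); column heights now [0 0 5 4 4], max=5
Drop 3: L rot1 at col 3 lands with bottom-row=4; cleared 0 line(s) (total 0); column heights now [0 0 5 7 5], max=7
Drop 4: S rot0 at col 1 lands with bottom-row=6; cleared 0 line(s) (total 0); column heights now [0 7 8 8 5], max=8
Drop 5: T rot3 at col 1 lands with bottom-row=8; cleared 0 line(s) (total 0); column heights now [0 10 11 8 5], max=11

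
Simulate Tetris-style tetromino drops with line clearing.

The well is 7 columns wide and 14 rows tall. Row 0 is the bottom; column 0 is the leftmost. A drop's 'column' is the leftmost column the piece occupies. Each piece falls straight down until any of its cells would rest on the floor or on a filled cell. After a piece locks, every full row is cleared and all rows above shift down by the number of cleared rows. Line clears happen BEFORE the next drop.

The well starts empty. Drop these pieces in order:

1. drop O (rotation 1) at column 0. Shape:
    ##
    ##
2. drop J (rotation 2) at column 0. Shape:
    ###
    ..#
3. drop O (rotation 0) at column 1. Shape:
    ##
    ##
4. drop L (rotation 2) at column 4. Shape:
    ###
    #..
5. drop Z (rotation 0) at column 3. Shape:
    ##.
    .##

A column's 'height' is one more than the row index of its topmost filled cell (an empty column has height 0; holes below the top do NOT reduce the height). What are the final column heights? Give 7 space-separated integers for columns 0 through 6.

Drop 1: O rot1 at col 0 lands with bottom-row=0; cleared 0 line(s) (total 0); column heights now [2 2 0 0 0 0 0], max=2
Drop 2: J rot2 at col 0 lands with bottom-row=1; cleared 0 line(s) (total 0); column heights now [3 3 3 0 0 0 0], max=3
Drop 3: O rot0 at col 1 lands with bottom-row=3; cleared 0 line(s) (total 0); column heights now [3 5 5 0 0 0 0], max=5
Drop 4: L rot2 at col 4 lands with bottom-row=0; cleared 0 line(s) (total 0); column heights now [3 5 5 0 2 2 2], max=5
Drop 5: Z rot0 at col 3 lands with bottom-row=2; cleared 0 line(s) (total 0); column heights now [3 5 5 4 4 3 2], max=5

Answer: 3 5 5 4 4 3 2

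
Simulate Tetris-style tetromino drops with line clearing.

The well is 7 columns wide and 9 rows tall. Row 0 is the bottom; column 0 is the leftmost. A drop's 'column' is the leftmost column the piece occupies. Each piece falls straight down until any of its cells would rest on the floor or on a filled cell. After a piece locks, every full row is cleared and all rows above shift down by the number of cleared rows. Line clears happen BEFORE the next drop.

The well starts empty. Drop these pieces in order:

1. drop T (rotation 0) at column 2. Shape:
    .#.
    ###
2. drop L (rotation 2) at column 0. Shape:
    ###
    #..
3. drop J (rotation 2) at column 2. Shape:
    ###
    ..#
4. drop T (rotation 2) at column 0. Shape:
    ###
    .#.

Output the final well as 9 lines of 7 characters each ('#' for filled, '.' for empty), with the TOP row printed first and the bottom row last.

Answer: .......
.......
.......
.......
.......
###....
.####..
#####..
#.###..

Derivation:
Drop 1: T rot0 at col 2 lands with bottom-row=0; cleared 0 line(s) (total 0); column heights now [0 0 1 2 1 0 0], max=2
Drop 2: L rot2 at col 0 lands with bottom-row=0; cleared 0 line(s) (total 0); column heights now [2 2 2 2 1 0 0], max=2
Drop 3: J rot2 at col 2 lands with bottom-row=1; cleared 0 line(s) (total 0); column heights now [2 2 3 3 3 0 0], max=3
Drop 4: T rot2 at col 0 lands with bottom-row=2; cleared 0 line(s) (total 0); column heights now [4 4 4 3 3 0 0], max=4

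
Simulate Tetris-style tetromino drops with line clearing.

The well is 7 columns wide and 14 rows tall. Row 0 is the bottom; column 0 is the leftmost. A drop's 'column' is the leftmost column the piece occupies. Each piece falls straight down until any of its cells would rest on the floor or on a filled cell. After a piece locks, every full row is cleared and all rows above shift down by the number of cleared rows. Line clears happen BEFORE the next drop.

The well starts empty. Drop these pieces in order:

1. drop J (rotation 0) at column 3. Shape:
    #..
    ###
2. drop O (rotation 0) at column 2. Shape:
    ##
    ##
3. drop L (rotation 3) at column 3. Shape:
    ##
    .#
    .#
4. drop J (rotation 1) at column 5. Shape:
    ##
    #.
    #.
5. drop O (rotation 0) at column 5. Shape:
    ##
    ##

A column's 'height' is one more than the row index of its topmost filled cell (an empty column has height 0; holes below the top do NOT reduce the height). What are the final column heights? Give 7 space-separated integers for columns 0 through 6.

Drop 1: J rot0 at col 3 lands with bottom-row=0; cleared 0 line(s) (total 0); column heights now [0 0 0 2 1 1 0], max=2
Drop 2: O rot0 at col 2 lands with bottom-row=2; cleared 0 line(s) (total 0); column heights now [0 0 4 4 1 1 0], max=4
Drop 3: L rot3 at col 3 lands with bottom-row=2; cleared 0 line(s) (total 0); column heights now [0 0 4 5 5 1 0], max=5
Drop 4: J rot1 at col 5 lands with bottom-row=1; cleared 0 line(s) (total 0); column heights now [0 0 4 5 5 4 4], max=5
Drop 5: O rot0 at col 5 lands with bottom-row=4; cleared 0 line(s) (total 0); column heights now [0 0 4 5 5 6 6], max=6

Answer: 0 0 4 5 5 6 6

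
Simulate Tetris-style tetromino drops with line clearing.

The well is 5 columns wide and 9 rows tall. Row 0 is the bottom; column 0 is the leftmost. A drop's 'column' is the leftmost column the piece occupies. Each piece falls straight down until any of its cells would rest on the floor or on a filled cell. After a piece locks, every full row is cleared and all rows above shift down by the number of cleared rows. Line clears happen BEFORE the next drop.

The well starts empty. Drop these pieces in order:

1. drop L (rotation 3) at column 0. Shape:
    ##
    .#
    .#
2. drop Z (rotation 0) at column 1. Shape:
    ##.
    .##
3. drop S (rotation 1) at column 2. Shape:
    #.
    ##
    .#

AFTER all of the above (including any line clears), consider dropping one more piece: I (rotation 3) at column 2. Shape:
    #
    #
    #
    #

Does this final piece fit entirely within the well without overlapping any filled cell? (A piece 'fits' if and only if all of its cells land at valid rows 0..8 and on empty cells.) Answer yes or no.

Answer: no

Derivation:
Drop 1: L rot3 at col 0 lands with bottom-row=0; cleared 0 line(s) (total 0); column heights now [3 3 0 0 0], max=3
Drop 2: Z rot0 at col 1 lands with bottom-row=2; cleared 0 line(s) (total 0); column heights now [3 4 4 3 0], max=4
Drop 3: S rot1 at col 2 lands with bottom-row=3; cleared 0 line(s) (total 0); column heights now [3 4 6 5 0], max=6
Test piece I rot3 at col 2 (width 1): heights before test = [3 4 6 5 0]; fits = False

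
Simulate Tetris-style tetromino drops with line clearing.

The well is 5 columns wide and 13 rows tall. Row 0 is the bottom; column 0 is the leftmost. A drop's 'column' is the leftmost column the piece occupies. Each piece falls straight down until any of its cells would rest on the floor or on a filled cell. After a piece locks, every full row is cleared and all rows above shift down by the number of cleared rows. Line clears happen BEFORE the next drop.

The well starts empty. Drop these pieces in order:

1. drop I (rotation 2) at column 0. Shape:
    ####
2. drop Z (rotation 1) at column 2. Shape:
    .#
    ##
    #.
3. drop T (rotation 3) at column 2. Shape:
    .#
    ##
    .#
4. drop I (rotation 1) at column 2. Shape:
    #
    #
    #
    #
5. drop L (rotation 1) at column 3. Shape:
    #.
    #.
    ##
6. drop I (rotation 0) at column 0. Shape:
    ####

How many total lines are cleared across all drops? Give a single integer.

Answer: 0

Derivation:
Drop 1: I rot2 at col 0 lands with bottom-row=0; cleared 0 line(s) (total 0); column heights now [1 1 1 1 0], max=1
Drop 2: Z rot1 at col 2 lands with bottom-row=1; cleared 0 line(s) (total 0); column heights now [1 1 3 4 0], max=4
Drop 3: T rot3 at col 2 lands with bottom-row=4; cleared 0 line(s) (total 0); column heights now [1 1 6 7 0], max=7
Drop 4: I rot1 at col 2 lands with bottom-row=6; cleared 0 line(s) (total 0); column heights now [1 1 10 7 0], max=10
Drop 5: L rot1 at col 3 lands with bottom-row=7; cleared 0 line(s) (total 0); column heights now [1 1 10 10 8], max=10
Drop 6: I rot0 at col 0 lands with bottom-row=10; cleared 0 line(s) (total 0); column heights now [11 11 11 11 8], max=11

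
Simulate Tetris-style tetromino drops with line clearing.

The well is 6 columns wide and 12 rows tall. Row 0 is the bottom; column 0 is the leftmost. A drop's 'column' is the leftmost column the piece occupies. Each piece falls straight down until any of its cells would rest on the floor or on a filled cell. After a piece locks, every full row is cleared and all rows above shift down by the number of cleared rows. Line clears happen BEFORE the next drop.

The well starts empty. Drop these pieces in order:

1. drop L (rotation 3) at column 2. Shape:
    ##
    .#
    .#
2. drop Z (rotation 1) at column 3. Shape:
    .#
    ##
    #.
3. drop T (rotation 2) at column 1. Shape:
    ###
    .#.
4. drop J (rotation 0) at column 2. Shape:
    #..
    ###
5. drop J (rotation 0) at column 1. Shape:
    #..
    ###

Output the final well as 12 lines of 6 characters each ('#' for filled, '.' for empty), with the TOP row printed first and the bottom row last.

Drop 1: L rot3 at col 2 lands with bottom-row=0; cleared 0 line(s) (total 0); column heights now [0 0 3 3 0 0], max=3
Drop 2: Z rot1 at col 3 lands with bottom-row=3; cleared 0 line(s) (total 0); column heights now [0 0 3 5 6 0], max=6
Drop 3: T rot2 at col 1 lands with bottom-row=4; cleared 0 line(s) (total 0); column heights now [0 6 6 6 6 0], max=6
Drop 4: J rot0 at col 2 lands with bottom-row=6; cleared 0 line(s) (total 0); column heights now [0 6 8 7 7 0], max=8
Drop 5: J rot0 at col 1 lands with bottom-row=8; cleared 0 line(s) (total 0); column heights now [0 10 9 9 7 0], max=10

Answer: ......
......
.#....
.###..
..#...
..###.
.####.
..###.
...#..
..##..
...#..
...#..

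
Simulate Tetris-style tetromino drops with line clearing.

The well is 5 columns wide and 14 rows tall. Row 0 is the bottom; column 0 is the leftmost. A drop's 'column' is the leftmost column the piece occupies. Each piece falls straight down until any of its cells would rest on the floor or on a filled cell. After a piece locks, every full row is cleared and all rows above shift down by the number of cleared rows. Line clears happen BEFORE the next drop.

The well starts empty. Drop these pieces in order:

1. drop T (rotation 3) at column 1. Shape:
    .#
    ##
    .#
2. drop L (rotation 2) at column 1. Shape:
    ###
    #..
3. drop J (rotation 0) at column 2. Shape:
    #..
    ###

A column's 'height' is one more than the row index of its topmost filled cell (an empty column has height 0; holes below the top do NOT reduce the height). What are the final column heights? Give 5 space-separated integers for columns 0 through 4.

Answer: 0 4 6 5 5

Derivation:
Drop 1: T rot3 at col 1 lands with bottom-row=0; cleared 0 line(s) (total 0); column heights now [0 2 3 0 0], max=3
Drop 2: L rot2 at col 1 lands with bottom-row=2; cleared 0 line(s) (total 0); column heights now [0 4 4 4 0], max=4
Drop 3: J rot0 at col 2 lands with bottom-row=4; cleared 0 line(s) (total 0); column heights now [0 4 6 5 5], max=6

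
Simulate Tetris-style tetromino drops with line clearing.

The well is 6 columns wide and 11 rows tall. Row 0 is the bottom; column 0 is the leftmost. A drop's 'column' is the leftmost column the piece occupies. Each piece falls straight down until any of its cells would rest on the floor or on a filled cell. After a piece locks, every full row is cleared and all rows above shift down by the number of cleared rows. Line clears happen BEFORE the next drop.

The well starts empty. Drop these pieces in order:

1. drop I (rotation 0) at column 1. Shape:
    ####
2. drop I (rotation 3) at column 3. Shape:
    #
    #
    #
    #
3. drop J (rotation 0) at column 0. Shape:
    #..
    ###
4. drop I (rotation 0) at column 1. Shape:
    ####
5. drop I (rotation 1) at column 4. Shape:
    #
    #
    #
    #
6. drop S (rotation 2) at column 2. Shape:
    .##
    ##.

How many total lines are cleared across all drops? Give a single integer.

Drop 1: I rot0 at col 1 lands with bottom-row=0; cleared 0 line(s) (total 0); column heights now [0 1 1 1 1 0], max=1
Drop 2: I rot3 at col 3 lands with bottom-row=1; cleared 0 line(s) (total 0); column heights now [0 1 1 5 1 0], max=5
Drop 3: J rot0 at col 0 lands with bottom-row=1; cleared 0 line(s) (total 0); column heights now [3 2 2 5 1 0], max=5
Drop 4: I rot0 at col 1 lands with bottom-row=5; cleared 0 line(s) (total 0); column heights now [3 6 6 6 6 0], max=6
Drop 5: I rot1 at col 4 lands with bottom-row=6; cleared 0 line(s) (total 0); column heights now [3 6 6 6 10 0], max=10
Drop 6: S rot2 at col 2 lands with bottom-row=9; cleared 0 line(s) (total 0); column heights now [3 6 10 11 11 0], max=11

Answer: 0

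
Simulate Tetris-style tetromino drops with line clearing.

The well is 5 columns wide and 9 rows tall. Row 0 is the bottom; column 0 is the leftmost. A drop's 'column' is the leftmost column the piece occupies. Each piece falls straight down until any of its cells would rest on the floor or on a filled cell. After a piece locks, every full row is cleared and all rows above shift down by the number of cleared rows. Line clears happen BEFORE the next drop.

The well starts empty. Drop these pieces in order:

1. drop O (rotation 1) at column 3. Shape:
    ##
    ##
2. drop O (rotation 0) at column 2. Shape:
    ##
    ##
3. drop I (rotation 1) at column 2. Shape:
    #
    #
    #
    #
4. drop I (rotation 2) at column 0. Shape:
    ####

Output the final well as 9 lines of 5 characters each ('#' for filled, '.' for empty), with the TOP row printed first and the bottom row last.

Answer: ####.
..#..
..#..
..#..
..#..
..##.
..##.
...##
...##

Derivation:
Drop 1: O rot1 at col 3 lands with bottom-row=0; cleared 0 line(s) (total 0); column heights now [0 0 0 2 2], max=2
Drop 2: O rot0 at col 2 lands with bottom-row=2; cleared 0 line(s) (total 0); column heights now [0 0 4 4 2], max=4
Drop 3: I rot1 at col 2 lands with bottom-row=4; cleared 0 line(s) (total 0); column heights now [0 0 8 4 2], max=8
Drop 4: I rot2 at col 0 lands with bottom-row=8; cleared 0 line(s) (total 0); column heights now [9 9 9 9 2], max=9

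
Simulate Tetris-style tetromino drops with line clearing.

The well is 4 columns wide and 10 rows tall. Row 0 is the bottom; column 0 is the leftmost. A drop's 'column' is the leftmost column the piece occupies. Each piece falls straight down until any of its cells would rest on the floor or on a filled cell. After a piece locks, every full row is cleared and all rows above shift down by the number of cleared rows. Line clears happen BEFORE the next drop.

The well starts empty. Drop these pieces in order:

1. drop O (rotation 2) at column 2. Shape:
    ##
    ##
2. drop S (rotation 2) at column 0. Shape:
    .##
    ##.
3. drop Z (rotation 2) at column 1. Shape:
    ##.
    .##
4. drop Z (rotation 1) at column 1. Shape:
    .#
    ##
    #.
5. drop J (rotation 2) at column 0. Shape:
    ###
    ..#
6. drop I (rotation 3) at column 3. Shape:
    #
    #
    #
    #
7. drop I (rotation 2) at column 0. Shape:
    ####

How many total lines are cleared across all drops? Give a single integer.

Answer: 2

Derivation:
Drop 1: O rot2 at col 2 lands with bottom-row=0; cleared 0 line(s) (total 0); column heights now [0 0 2 2], max=2
Drop 2: S rot2 at col 0 lands with bottom-row=1; cleared 1 line(s) (total 1); column heights now [0 2 2 1], max=2
Drop 3: Z rot2 at col 1 lands with bottom-row=2; cleared 0 line(s) (total 1); column heights now [0 4 4 3], max=4
Drop 4: Z rot1 at col 1 lands with bottom-row=4; cleared 0 line(s) (total 1); column heights now [0 6 7 3], max=7
Drop 5: J rot2 at col 0 lands with bottom-row=7; cleared 0 line(s) (total 1); column heights now [9 9 9 3], max=9
Drop 6: I rot3 at col 3 lands with bottom-row=3; cleared 0 line(s) (total 1); column heights now [9 9 9 7], max=9
Drop 7: I rot2 at col 0 lands with bottom-row=9; cleared 1 line(s) (total 2); column heights now [9 9 9 7], max=9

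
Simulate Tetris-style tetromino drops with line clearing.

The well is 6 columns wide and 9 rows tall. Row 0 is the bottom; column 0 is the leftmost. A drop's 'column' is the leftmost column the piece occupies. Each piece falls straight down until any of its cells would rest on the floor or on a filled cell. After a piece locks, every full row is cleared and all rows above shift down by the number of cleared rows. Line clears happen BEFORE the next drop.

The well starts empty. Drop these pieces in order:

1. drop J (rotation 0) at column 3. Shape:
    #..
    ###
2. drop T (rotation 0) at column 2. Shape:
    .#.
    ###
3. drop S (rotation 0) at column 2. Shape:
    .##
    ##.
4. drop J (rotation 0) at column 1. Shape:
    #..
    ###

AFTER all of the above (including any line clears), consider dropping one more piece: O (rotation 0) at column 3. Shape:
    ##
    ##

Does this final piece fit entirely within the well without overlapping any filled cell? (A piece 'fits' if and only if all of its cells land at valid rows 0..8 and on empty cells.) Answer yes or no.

Drop 1: J rot0 at col 3 lands with bottom-row=0; cleared 0 line(s) (total 0); column heights now [0 0 0 2 1 1], max=2
Drop 2: T rot0 at col 2 lands with bottom-row=2; cleared 0 line(s) (total 0); column heights now [0 0 3 4 3 1], max=4
Drop 3: S rot0 at col 2 lands with bottom-row=4; cleared 0 line(s) (total 0); column heights now [0 0 5 6 6 1], max=6
Drop 4: J rot0 at col 1 lands with bottom-row=6; cleared 0 line(s) (total 0); column heights now [0 8 7 7 6 1], max=8
Test piece O rot0 at col 3 (width 2): heights before test = [0 8 7 7 6 1]; fits = True

Answer: yes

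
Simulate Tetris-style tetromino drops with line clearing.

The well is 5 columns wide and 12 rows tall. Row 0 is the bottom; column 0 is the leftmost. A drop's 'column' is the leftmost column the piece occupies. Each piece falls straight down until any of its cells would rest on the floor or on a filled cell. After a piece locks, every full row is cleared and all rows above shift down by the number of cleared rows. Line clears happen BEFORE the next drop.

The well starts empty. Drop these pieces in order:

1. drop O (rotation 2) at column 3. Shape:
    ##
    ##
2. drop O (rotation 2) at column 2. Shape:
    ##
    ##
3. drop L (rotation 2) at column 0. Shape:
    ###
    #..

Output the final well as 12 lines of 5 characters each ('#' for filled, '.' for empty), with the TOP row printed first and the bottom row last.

Drop 1: O rot2 at col 3 lands with bottom-row=0; cleared 0 line(s) (total 0); column heights now [0 0 0 2 2], max=2
Drop 2: O rot2 at col 2 lands with bottom-row=2; cleared 0 line(s) (total 0); column heights now [0 0 4 4 2], max=4
Drop 3: L rot2 at col 0 lands with bottom-row=3; cleared 0 line(s) (total 0); column heights now [5 5 5 4 2], max=5

Answer: .....
.....
.....
.....
.....
.....
.....
###..
#.##.
..##.
...##
...##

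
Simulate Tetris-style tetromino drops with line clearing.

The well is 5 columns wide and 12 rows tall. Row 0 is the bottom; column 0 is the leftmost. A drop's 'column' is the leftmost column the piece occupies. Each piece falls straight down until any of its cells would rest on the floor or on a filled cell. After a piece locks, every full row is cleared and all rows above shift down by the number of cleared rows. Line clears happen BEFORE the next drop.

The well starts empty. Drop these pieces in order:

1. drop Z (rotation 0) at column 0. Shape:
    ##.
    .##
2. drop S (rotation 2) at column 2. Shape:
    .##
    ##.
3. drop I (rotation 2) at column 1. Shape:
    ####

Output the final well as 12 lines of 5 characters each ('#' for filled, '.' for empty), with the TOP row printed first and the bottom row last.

Answer: .....
.....
.....
.....
.....
.....
.....
.....
.####
...##
####.
.##..

Derivation:
Drop 1: Z rot0 at col 0 lands with bottom-row=0; cleared 0 line(s) (total 0); column heights now [2 2 1 0 0], max=2
Drop 2: S rot2 at col 2 lands with bottom-row=1; cleared 0 line(s) (total 0); column heights now [2 2 2 3 3], max=3
Drop 3: I rot2 at col 1 lands with bottom-row=3; cleared 0 line(s) (total 0); column heights now [2 4 4 4 4], max=4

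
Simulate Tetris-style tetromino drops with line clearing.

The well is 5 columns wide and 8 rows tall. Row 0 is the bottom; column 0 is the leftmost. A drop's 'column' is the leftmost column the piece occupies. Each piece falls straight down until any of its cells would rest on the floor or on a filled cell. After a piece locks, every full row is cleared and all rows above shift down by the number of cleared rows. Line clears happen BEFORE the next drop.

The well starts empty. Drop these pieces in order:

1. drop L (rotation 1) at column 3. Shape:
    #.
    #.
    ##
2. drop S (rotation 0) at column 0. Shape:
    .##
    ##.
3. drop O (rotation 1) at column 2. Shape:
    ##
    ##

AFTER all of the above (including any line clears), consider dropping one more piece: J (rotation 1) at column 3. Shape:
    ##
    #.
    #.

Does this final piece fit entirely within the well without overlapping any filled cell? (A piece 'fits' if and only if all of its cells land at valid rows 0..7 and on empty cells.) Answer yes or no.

Answer: yes

Derivation:
Drop 1: L rot1 at col 3 lands with bottom-row=0; cleared 0 line(s) (total 0); column heights now [0 0 0 3 1], max=3
Drop 2: S rot0 at col 0 lands with bottom-row=0; cleared 0 line(s) (total 0); column heights now [1 2 2 3 1], max=3
Drop 3: O rot1 at col 2 lands with bottom-row=3; cleared 0 line(s) (total 0); column heights now [1 2 5 5 1], max=5
Test piece J rot1 at col 3 (width 2): heights before test = [1 2 5 5 1]; fits = True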